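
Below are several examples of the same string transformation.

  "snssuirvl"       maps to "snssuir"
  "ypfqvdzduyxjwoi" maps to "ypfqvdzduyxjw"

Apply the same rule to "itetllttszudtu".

In each case the input is transformed by: delete the last 2 characters.
So "itetllttszudtu" becomes "itetllttszud".

itetllttszud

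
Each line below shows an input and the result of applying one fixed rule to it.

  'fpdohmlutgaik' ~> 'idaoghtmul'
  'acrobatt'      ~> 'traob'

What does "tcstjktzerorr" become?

rsotrjekzt

The transformation: take characters alternately from the front and the back (1st, last, 2nd, 2nd-last, ...), then delete the first 3 characters.
Applying both steps to "tcstjktzerorr": "trcrsotrjekzt", then "rsotrjekzt".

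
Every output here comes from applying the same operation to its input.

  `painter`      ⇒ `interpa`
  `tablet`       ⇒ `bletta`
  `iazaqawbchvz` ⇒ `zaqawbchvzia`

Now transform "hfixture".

ixturehf

The rule is to move the first 2 characters to the end (rotate left by 2).
So "hfixture" becomes "ixturehf".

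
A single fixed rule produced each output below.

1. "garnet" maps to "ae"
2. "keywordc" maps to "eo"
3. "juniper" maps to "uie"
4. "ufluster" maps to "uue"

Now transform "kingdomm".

io

The rule is to keep only the vowels.
On "kingdomm" that produces "io".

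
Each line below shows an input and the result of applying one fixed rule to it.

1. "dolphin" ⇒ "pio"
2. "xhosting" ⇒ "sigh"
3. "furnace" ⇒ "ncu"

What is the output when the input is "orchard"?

Looking at the pairs, the operation is to keep every other character starting from the second (positions 2nd, 4th, 6th, ...), then move the first character to the end.
Starting from "orchard": after the first operation, "rhr"; after the second, "hrr".

hrr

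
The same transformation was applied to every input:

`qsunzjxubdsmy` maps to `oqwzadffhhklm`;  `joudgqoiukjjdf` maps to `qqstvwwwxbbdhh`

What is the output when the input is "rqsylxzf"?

sydefklm

The rule is to sort the characters into alphabetical order, then shift every letter 13 places forward in the alphabet (wrapping around) — i.e. ROT13.
On "rqsylxzf": the first step gives "flqrsxyz", and the second then gives "sydefklm".
(Check on "joudgqoiukjjdf": → "ddfgijjjkooquu" → "qqstvwwwxbbdhh" ✓)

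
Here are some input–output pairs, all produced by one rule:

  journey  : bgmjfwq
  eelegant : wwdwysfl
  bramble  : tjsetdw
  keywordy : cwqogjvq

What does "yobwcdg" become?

qgtouvy

What's happening: shift every letter 8 places backward in the alphabet (wrapping around).
So "yobwcdg" becomes "qgtouvy".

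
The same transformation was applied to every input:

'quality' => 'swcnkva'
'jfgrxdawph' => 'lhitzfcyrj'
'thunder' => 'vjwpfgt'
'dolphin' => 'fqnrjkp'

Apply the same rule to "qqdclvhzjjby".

ssfenxjbllda

Rule — shift every letter 2 places forward in the alphabet (wrapping around).
Doing the same to "qqdclvhzjjby": "ssfenxjbllda".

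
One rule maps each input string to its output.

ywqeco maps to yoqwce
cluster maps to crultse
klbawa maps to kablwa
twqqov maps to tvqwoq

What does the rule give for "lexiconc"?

Each output is the input with this applied: move the last character to the front, then swap each adjacent pair of characters (1↔2, 3↔4, ...).
Working it through for "lexiconc": intermediate "clexicon", final "lcxecino".
(Check on "klbawa": → "aklbaw" → "kablwa" ✓)

lcxecino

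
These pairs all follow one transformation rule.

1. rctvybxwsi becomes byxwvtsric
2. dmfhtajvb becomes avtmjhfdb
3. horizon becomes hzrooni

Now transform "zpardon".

azrpond

The transformation: sort the characters into reverse alphabetical order, then move the last character to the front.
Starting from "zpardon": after the first operation, "zrponda"; after the second, "azrpond".
(Check on "rctvybxwsi": → "yxwvtsricb" → "byxwvtsric" ✓)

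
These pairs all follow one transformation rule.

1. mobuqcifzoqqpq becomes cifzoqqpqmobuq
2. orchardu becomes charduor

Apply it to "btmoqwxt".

What's happening: swap the front and back halves of the string, then move the last 2 characters to the front (rotate right by 2).
Doing the same to "btmoqwxt": "moqwxtbt".

moqwxtbt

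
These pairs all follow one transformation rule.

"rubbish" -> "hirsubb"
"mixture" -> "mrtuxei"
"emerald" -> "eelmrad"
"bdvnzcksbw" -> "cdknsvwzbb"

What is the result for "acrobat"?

bcortaa

In each case the input is transformed by: sort the characters into alphabetical order, then move the first 2 characters to the end (rotate left by 2).
On "acrobat": the first step gives "aabcort", and the second then gives "bcortaa".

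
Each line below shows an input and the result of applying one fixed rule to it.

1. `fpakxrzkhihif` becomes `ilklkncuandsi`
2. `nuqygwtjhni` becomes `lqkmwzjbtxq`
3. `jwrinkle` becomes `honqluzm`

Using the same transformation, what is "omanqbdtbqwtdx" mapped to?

agwztewgetqdpr

Looking at the pairs, the operation is to reverse the string, then shift every letter 3 places forward in the alphabet (wrapping around).
Doing the same to "omanqbdtbqwtdx": "agwztewgetqdpr".
(Check on "nuqygwtjhni": → "inhjtwgyqun" → "lqkmwzjbtxq" ✓)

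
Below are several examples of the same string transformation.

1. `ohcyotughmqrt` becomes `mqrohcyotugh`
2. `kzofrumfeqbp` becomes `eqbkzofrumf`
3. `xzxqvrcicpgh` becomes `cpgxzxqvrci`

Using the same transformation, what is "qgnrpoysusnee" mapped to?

sneqgnrpoysu

What's happening: delete the last character, then move the last 3 characters to the front (rotate right by 3).
Starting from "qgnrpoysusnee": after the first operation, "qgnrpoysusne"; after the second, "sneqgnrpoysu".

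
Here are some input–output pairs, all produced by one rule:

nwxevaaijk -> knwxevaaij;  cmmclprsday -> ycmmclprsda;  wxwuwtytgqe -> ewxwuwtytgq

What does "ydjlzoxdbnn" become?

nydjlzoxdbn

In each case the input is transformed by: move the last character to the front.
For "ydjlzoxdbnn" the result is "nydjlzoxdbn".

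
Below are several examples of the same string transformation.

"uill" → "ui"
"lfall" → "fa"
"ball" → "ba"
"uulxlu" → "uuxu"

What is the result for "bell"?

be

The rule is to remove every "l".
On "bell" that produces "be".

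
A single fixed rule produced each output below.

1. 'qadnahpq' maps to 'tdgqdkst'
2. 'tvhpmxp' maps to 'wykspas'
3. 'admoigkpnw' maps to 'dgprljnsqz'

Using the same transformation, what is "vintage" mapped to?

The rule is to shift every letter 3 places forward in the alphabet (wrapping around).
For "vintage" the result is "ylqwdjh".

ylqwdjh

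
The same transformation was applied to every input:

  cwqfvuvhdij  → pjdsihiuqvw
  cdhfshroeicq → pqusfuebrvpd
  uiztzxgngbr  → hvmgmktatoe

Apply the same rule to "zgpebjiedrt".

The pattern: shift every letter 13 places forward in the alphabet (wrapping around) — i.e. ROT13.
"zgpebjiedrt" → "mtcrowvrqeg".

mtcrowvrqeg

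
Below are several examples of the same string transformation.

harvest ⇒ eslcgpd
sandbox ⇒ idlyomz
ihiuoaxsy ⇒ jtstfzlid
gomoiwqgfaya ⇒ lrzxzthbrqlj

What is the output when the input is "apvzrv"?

glagkc

In each case the input is transformed by: move the last character to the front, then shift every letter 11 places forward in the alphabet (wrapping around).
On "apvzrv" that produces "glagkc".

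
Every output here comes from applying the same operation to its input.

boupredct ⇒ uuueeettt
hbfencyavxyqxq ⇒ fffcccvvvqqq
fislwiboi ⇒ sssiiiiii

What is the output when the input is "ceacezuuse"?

The rule is to keep one character in every 3, starting at position 3 (positions 3rd, 6th, 9th, ...), then repeat every character 3 times.
So "ceacezuuse" becomes "aaazzzsss".

aaazzzsss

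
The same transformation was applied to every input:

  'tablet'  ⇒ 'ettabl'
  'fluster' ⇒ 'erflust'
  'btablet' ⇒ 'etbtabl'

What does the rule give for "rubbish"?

shrubbi

Looking at the pairs, the operation is to move the last 2 characters to the front (rotate right by 2).
So "rubbish" becomes "shrubbi".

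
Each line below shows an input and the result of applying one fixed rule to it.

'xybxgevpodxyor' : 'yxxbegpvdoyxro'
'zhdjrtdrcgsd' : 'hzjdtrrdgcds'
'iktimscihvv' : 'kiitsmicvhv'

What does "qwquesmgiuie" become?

What's happening: swap each adjacent pair of characters (1↔2, 3↔4, ...).
Doing the same to "qwquesmgiuie": "wquqsegmuiei".

wquqsegmuiei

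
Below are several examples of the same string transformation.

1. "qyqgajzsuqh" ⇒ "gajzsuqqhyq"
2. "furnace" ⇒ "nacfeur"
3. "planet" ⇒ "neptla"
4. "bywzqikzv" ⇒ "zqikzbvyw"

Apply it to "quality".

litqyua

Each output is the input with this applied: swap the first and last characters, then move the first 3 characters to the end (rotate left by 3).
On "quality": the first step gives "yualitq", and the second then gives "litqyua".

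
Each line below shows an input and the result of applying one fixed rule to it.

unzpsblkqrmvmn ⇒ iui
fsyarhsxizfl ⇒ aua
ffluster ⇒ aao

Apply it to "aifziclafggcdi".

aua

Each output is the input with this applied: shift every letter 5 places backward in the alphabet (wrapping around), then keep only the vowels.
Working it through for "aifziclafggcdi": intermediate "vdaudxgvabbxyd", final "aua".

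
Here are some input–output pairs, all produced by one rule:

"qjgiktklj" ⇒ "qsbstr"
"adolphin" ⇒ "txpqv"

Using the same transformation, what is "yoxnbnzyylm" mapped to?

Each output is the input with this applied: shift every letter 8 places forward in the alphabet (wrapping around), then delete the first 3 characters.
"yoxnbnzyylm" → "gwfvjvhggtu" → "vjvhggtu".
(Check on "adolphin": → "ilwtxpqv" → "txpqv" ✓)

vjvhggtu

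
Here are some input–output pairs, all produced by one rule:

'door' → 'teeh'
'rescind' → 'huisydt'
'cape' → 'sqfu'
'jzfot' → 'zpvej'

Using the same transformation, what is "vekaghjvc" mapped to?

The rule is to shift every letter 10 places backward in the alphabet (wrapping around).
On "vekaghjvc" that produces "luaqwxzls".

luaqwxzls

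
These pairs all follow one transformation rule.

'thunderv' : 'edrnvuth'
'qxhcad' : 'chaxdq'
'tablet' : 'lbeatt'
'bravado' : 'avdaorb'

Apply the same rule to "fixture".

The rule is to move the last 3 characters to the front (rotate right by 3), then take characters alternately from the front and the back (1st, last, 2nd, 2nd-last, ...).
Starting from "fixture": after the first operation, "urefixt"; after the second, "utrxeif".

utrxeif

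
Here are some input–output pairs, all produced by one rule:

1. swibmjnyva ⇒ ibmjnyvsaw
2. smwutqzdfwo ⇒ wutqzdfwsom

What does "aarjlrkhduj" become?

rjlrkhduaja

Each output is the input with this applied: swap the first and last characters, then move the first 2 characters to the end (rotate left by 2).
On "aarjlrkhduj" that produces "rjlrkhduaja".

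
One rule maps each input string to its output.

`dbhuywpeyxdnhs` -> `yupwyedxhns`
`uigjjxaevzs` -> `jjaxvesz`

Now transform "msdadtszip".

Looking at the pairs, the operation is to delete the first 3 characters, then swap each adjacent pair of characters (1↔2, 3↔4, ...).
Working it through for "msdadtszip": intermediate "adtszip", final "dastizp".

dastizp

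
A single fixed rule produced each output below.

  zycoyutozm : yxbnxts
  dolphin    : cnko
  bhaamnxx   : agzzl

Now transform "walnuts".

Looking at the pairs, the operation is to shift every letter 1 place backward in the alphabet (wrapping around), then delete the last 3 characters.
Starting from "walnuts": after the first operation, "vzkmtsr"; after the second, "vzkm".

vzkm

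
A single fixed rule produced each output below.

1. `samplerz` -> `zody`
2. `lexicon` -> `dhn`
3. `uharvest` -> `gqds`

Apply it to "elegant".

kfm

Rule — keep every other character starting from the second (positions 2nd, 4th, 6th, ...), then shift every letter 1 place backward in the alphabet (wrapping around).
Working it through for "elegant": intermediate "lgn", final "kfm".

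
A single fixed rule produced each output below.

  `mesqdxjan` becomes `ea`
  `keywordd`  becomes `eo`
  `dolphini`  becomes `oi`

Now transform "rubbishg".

Each output is the input with this applied: keep one character in every 3, starting at position 2 (positions 2nd, 5th, 8th, ...), then keep only the vowels.
"rubbishg" → "uig" → "ui".

ui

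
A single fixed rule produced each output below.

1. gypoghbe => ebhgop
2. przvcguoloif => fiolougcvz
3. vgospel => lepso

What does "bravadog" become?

godava

The rule is to reverse the string, then delete the last 2 characters.
Working it through for "bravadog": intermediate "godavarb", final "godava".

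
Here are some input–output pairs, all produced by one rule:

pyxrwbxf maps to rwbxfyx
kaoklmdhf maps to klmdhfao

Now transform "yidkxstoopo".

In each case the input is transformed by: delete the first character, then move the first 2 characters to the end (rotate left by 2).
On "yidkxstoopo": the first step gives "idkxstoopo", and the second then gives "kxstoopoid".

kxstoopoid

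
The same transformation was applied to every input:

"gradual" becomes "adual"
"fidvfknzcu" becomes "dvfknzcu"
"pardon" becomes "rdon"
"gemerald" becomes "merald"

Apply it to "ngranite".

The transformation: delete the first 2 characters.
Applying that to "ngranite" gives "ranite".

ranite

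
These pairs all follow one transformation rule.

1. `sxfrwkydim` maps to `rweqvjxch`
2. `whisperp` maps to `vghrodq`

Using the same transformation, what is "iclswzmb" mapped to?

The transformation: delete the last character, then shift every letter 1 place backward in the alphabet (wrapping around).
"iclswzmb" → "hbkrvyl".

hbkrvyl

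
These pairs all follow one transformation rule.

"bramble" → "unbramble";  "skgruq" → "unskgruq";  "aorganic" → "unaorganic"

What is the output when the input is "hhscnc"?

unhhscnc

Each output is the input with this applied: prepend "un".
Applying that to "hhscnc" gives "unhhscnc".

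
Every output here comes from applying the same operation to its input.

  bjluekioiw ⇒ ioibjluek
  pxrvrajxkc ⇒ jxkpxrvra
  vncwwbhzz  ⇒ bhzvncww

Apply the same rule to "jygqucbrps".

The transformation: delete the last character, then move the last 3 characters to the front (rotate right by 3).
Applying both steps to "jygqucbrps": "jygqucbrp", then "brpjygquc".

brpjygquc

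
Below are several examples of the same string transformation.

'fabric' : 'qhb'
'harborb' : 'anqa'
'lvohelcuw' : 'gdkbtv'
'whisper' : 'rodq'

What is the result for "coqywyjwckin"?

xvxivbjhm

Each output is the input with this applied: delete the first 3 characters, then shift every letter 1 place backward in the alphabet (wrapping around).
Doing the same to "coqywyjwckin": "xvxivbjhm".
(Check on "whisper": → "sper" → "rodq" ✓)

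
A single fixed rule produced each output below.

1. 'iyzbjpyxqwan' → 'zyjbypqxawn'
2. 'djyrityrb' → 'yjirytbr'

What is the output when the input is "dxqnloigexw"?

qxlnioegwx

What's happening: delete the first character, then swap each adjacent pair of characters (1↔2, 3↔4, ...).
For "dxqnloigexw", step one produces "xqnloigexw"; step two turns that into "qxlnioegwx".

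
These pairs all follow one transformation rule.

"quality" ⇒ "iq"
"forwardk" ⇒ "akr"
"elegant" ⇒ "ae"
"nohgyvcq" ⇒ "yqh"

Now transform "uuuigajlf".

The pattern: move the first 3 characters to the end (rotate left by 3), then keep one character in every 3, starting at position 2 (positions 2nd, 5th, 8th, ...).
On "uuuigajlf": the first step gives "igajlfuuu", and the second then gives "glu".
(Check on "quality": → "lityqua" → "iq" ✓)

glu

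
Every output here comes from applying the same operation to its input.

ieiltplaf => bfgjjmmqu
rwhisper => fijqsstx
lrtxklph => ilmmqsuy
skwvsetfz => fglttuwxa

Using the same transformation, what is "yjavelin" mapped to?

Each output is the input with this applied: sort the characters into alphabetical order, then shift every letter 1 place forward in the alphabet (wrapping around).
Starting from "yjavelin": after the first operation, "aeijlnvy"; after the second, "bfjkmowz".

bfjkmowz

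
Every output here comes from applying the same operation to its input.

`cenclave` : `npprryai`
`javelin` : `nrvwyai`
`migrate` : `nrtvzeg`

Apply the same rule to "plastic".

npvycfg

What's happening: sort the characters into alphabetical order, then shift every letter 13 places forward in the alphabet (wrapping around) — i.e. ROT13.
Starting from "plastic": after the first operation, "acilpst"; after the second, "npvycfg".
(Check on "migrate": → "aegimrt" → "nrtvzeg" ✓)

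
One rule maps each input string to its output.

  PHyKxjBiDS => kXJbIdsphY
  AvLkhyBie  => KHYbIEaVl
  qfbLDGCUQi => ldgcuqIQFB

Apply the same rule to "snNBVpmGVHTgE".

bvPMgvhtGeSNn

Each output is the input with this applied: flip the case of every letter, then move the first 3 characters to the end (rotate left by 3).
Working it through for "snNBVpmGVHTgE": intermediate "SNnbvPMgvhtGe", final "bvPMgvhtGeSNn".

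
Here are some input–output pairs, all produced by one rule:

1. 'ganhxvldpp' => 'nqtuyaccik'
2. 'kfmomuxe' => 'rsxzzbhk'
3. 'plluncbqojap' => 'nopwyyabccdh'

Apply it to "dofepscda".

Rule — sort the characters into alphabetical order, then shift every letter 13 places forward in the alphabet (wrapping around) — i.e. ROT13.
Starting from "dofepscda": after the first operation, "acddefops"; after the second, "npqqrsbcf".
(Check on "ganhxvldpp": → "adghlnppvx" → "nqtuyaccik" ✓)

npqqrsbcf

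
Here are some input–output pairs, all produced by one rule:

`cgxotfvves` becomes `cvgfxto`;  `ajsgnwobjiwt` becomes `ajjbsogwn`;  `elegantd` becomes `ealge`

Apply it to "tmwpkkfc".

tkmpw

Looking at the pairs, the operation is to delete the last 3 characters, then take characters alternately from the front and the back (1st, last, 2nd, 2nd-last, ...).
On "tmwpkkfc": the first step gives "tmwpk", and the second then gives "tkmpw".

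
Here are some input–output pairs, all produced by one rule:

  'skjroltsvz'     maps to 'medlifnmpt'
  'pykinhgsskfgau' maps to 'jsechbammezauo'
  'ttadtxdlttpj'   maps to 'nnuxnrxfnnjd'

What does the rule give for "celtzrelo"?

wyfntlyfi

Looking at the pairs, the operation is to shift every letter 6 places backward in the alphabet (wrapping around).
Applying that to "celtzrelo" gives "wyfntlyfi".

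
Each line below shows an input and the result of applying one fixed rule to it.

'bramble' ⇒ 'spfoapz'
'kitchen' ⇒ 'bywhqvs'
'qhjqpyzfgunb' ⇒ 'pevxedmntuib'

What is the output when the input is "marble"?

The transformation: shift every letter 12 places backward in the alphabet (wrapping around), then move the last character to the front.
Starting from "marble": after the first operation, "aofpzs"; after the second, "saofpz".

saofpz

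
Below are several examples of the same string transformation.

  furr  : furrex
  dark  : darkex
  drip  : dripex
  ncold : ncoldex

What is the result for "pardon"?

pardonex

The rule is to append "ex".
On "pardon" that produces "pardonex".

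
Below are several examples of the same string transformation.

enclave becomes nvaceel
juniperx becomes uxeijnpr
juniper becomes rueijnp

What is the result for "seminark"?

In each case the input is transformed by: sort the characters into alphabetical order, then move the last 2 characters to the front (rotate right by 2).
So "seminark" becomes "rsaeikmn".

rsaeikmn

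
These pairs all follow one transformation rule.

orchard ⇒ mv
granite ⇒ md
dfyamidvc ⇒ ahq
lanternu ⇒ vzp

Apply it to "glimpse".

gk

The rule is to shift every letter 5 places backward in the alphabet (wrapping around), then keep one character in every 3, starting at position 2 (positions 2nd, 5th, 8th, ...).
Working it through for "glimpse": intermediate "bgdhknz", final "gk".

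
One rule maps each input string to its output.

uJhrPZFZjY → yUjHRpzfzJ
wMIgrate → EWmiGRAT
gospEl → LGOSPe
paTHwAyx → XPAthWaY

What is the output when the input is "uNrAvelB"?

What's happening: flip the case of every letter, then move the last character to the front.
Applying both steps to "uNrAvelB": "UnRaVELb", then "bUnRaVEL".

bUnRaVEL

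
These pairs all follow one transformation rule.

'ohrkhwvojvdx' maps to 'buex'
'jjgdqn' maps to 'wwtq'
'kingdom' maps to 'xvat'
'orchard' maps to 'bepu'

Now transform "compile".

pbzc

What's happening: shift every letter 13 places forward in the alphabet (wrapping around) — i.e. ROT13, then keep only the first 4 characters.
Working it through for "compile": intermediate "pbzcvyr", final "pbzc".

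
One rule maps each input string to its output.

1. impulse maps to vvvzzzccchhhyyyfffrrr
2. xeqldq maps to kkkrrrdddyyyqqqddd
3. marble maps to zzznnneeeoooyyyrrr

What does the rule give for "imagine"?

vvvzzznnntttvvvaaarrr

What's happening: shift every letter 13 places forward in the alphabet (wrapping around) — i.e. ROT13, then repeat every character 3 times.
Starting from "imagine": after the first operation, "vzntvar"; after the second, "vvvzzznnntttvvvaaarrr".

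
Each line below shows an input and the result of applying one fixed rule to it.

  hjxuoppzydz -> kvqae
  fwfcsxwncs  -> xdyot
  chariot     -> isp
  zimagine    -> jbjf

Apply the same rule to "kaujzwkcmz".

The rule is to shift every letter 1 place forward in the alphabet (wrapping around), then keep every other character starting from the second (positions 2nd, 4th, 6th, ...).
"kaujzwkcmz" → "lbvkaxldna" → "bkxda".

bkxda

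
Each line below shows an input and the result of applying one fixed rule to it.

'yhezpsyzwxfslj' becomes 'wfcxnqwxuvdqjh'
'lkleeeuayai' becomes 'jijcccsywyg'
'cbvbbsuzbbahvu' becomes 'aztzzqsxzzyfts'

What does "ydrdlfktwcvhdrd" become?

The pattern: shift every letter 2 places backward in the alphabet (wrapping around).
On "ydrdlfktwcvhdrd" that produces "wbpbjdiruatfbpb".

wbpbjdiruatfbpb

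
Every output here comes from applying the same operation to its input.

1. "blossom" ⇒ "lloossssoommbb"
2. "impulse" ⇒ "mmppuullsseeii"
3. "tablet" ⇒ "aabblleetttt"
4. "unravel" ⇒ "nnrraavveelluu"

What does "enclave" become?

nnccllaavveeee

What's happening: move the first character to the end, then double every character.
"enclave" → "nclavee" → "nnccllaavveeee".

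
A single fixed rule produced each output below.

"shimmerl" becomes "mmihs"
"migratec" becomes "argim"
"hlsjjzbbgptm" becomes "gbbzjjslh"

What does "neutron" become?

tuen

Looking at the pairs, the operation is to delete the last 3 characters, then reverse the string.
"neutron" → "neut" → "tuen".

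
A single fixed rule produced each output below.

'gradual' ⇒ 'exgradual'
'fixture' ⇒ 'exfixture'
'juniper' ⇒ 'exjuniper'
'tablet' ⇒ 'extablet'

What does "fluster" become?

exfluster

Rule — prepend "ex".
On "fluster" that produces "exfluster".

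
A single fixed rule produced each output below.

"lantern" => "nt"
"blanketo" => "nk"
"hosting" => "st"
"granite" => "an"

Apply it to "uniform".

if

Rule — move the last 3 characters to the front (rotate right by 3), then keep only the last 2 characters.
For "uniform", step one produces "ormunif"; step two turns that into "if".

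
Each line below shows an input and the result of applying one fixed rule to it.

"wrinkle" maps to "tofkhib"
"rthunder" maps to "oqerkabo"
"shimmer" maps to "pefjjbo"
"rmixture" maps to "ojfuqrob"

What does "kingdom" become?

hfkdalj

The rule is to shift every letter 3 places backward in the alphabet (wrapping around).
"kingdom" → "hfkdalj".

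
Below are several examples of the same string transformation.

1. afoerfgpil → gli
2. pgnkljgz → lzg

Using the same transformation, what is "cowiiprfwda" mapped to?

dwa

Looking at the pairs, the operation is to swap each adjacent pair of characters (1↔2, 3↔4, ...), then keep only the last 3 characters.
Starting from "cowiiprfwda": after the first operation, "ociwpifrdwa"; after the second, "dwa".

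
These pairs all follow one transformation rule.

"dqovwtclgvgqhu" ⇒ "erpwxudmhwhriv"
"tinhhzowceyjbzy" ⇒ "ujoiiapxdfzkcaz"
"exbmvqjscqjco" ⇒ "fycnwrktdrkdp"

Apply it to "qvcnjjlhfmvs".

rwdokkmignwt

The rule is to shift every letter 1 place forward in the alphabet (wrapping around).
Applying that to "qvcnjjlhfmvs" gives "rwdokkmignwt".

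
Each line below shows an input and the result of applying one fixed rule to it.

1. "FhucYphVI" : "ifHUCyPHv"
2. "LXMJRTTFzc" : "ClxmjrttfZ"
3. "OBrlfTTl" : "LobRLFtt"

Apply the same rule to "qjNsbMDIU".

uQJnSBmdi

Looking at the pairs, the operation is to flip the case of every letter, then move the last character to the front.
On "qjNsbMDIU" that produces "uQJnSBmdi".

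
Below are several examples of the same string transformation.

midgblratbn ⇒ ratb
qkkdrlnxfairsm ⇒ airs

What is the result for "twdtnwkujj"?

wkuj

What's happening: move the last character to the front, then keep only the last 4 characters.
Applying both steps to "twdtnwkujj": "jtwdtnwkuj", then "wkuj".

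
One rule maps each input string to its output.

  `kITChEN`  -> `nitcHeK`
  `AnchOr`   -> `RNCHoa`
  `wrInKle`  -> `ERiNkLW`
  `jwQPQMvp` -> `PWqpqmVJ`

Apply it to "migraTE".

The transformation: flip the case of every letter, then swap the first and last characters.
Applying both steps to "migraTE": "MIGRAte", then "eIGRAtM".

eIGRAtM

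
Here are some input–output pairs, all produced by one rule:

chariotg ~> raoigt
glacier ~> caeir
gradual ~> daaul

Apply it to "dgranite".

arinet

What's happening: swap each adjacent pair of characters (1↔2, 3↔4, ...), then delete the first 2 characters.
"dgranite" → "arinet".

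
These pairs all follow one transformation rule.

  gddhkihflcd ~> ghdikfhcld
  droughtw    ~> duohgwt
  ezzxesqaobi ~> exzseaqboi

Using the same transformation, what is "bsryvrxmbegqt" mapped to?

The pattern: swap each adjacent pair of characters (1↔2, 3↔4, ...), then delete the first character.
Working it through for "bsryvrxmbegqt": intermediate "sbyrrvmxebqgt", final "byrrvmxebqgt".
(Check on "ezzxesqaobi": → "zexzseaqboi" → "exzseaqboi" ✓)

byrrvmxebqgt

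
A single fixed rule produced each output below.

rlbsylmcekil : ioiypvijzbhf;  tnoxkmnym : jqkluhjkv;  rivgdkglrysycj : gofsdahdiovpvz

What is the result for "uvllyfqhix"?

ursiivcnef

The transformation: shift every letter 3 places backward in the alphabet (wrapping around), then move the last character to the front.
"uvllyfqhix" → "rsiivcnefu" → "ursiivcnef".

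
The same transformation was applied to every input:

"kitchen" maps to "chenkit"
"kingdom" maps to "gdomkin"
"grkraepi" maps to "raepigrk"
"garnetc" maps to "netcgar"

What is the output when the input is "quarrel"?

rrelqua

What's happening: move the first 3 characters to the end (rotate left by 3).
"quarrel" → "rrelqua".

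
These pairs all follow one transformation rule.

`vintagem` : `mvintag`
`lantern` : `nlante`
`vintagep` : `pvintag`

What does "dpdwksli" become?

idpdwks

What's happening: move the last character to the front, then delete the last character.
On "dpdwksli": the first step gives "idpdwksl", and the second then gives "idpdwks".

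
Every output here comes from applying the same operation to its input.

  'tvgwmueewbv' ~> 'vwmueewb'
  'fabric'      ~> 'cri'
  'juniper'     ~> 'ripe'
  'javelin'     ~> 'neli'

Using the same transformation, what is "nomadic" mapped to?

cadi

Looking at the pairs, the operation is to delete the first 3 characters, then move the last character to the front.
"nomadic" → "adic" → "cadi".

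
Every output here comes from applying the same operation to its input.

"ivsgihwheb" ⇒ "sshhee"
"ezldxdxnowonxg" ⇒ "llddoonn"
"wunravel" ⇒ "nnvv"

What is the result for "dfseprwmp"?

ssrrpp

The transformation: keep one character in every 3, starting at position 3 (positions 3rd, 6th, 9th, ...), then double every character.
On "dfseprwmp": the first step gives "srp", and the second then gives "ssrrpp".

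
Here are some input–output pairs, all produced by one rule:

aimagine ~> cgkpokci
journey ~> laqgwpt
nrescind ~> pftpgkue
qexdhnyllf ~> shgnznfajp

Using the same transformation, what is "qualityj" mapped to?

Each output is the input with this applied: shift every letter 2 places forward in the alphabet (wrapping around), then take characters alternately from the front and the back (1st, last, 2nd, 2nd-last, ...).
For "qualityj", step one produces "swcnkval"; step two turns that into "slwacvnk".

slwacvnk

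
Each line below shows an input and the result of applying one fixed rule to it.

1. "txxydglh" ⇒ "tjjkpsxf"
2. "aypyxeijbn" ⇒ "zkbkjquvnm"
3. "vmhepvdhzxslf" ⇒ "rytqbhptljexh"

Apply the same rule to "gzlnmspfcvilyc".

olxzyebrohuxks

Looking at the pairs, the operation is to swap the first and last characters, then shift every letter 12 places forward in the alphabet (wrapping around).
For "gzlnmspfcvilyc", step one produces "czlnmspfcvilyg"; step two turns that into "olxzyebrohuxks".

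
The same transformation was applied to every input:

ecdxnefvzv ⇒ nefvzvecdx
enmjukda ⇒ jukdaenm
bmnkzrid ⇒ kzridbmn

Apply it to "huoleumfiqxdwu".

mfiqxdwuhuoleu

The transformation: move the last character to the front, then swap the front and back halves of the string.
On "huoleumfiqxdwu": the first step gives "uhuoleumfiqxdw", and the second then gives "mfiqxdwuhuoleu".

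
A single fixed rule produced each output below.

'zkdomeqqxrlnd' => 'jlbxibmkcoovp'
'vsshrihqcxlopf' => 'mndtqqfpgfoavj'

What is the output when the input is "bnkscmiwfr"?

udpzliqakg

The rule is to move the last 3 characters to the front (rotate right by 3), then shift every letter 2 places backward in the alphabet (wrapping around).
Working it through for "bnkscmiwfr": intermediate "wfrbnkscmi", final "udpzliqakg".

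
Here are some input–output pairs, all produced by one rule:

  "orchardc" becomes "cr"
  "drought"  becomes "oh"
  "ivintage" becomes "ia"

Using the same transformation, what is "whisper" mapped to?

The transformation: keep one character in every 3, starting at position 3 (positions 3rd, 6th, 9th, ...).
Applying that to "whisper" gives "ie".

ie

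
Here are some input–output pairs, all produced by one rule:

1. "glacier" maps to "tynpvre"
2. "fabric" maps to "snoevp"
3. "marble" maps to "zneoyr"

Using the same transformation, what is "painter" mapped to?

cnvagre

The transformation: shift every letter 13 places forward in the alphabet (wrapping around) — i.e. ROT13.
So "painter" becomes "cnvagre".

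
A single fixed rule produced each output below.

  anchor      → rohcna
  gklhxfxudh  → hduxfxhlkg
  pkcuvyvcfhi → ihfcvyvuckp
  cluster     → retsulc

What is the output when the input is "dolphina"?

anihplod

Rule — reverse the string.
On "dolphina" that produces "anihplod".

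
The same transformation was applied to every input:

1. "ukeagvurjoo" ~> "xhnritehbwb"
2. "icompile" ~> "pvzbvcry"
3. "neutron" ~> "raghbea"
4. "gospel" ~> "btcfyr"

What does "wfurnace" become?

sjehnarp

Each output is the input with this applied: shift every letter 13 places forward in the alphabet (wrapping around) — i.e. ROT13, then swap each adjacent pair of characters (1↔2, 3↔4, ...).
On "wfurnace": the first step gives "jsheanpr", and the second then gives "sjehnarp".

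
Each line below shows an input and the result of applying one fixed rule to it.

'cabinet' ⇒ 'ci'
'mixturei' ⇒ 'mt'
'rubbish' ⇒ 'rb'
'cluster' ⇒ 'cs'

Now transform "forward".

The pattern: move the last 2 characters to the front (rotate right by 2), then keep one character in every 3, starting at position 3 (positions 3rd, 6th, 9th, ...).
Starting from "forward": after the first operation, "rdforwa"; after the second, "fw".

fw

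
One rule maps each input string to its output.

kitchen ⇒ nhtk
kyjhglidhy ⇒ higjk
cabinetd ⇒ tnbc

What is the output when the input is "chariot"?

tiac

In each case the input is transformed by: keep every other character starting from the first (positions 1st, 3rd, 5th, ...), then reverse the string.
Working it through for "chariot": intermediate "cait", final "tiac".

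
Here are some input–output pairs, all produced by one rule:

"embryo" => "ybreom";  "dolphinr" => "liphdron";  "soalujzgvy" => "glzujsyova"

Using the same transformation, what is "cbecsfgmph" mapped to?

mcgsfchbpe

The pattern: take characters alternately from the front and the back (1st, last, 2nd, 2nd-last, ...), then swap the front and back halves of the string.
Applying that to "cbecsfgmph" gives "mcgsfchbpe".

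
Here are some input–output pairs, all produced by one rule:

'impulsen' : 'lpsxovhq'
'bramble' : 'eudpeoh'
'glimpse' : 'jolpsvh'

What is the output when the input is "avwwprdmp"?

dyzzsugps

What's happening: shift every letter 3 places forward in the alphabet (wrapping around).
Doing the same to "avwwprdmp": "dyzzsugps".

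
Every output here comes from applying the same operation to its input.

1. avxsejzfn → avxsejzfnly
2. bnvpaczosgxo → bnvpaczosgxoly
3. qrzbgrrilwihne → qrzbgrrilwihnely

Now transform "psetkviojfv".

Each output is the input with this applied: append "ly".
Doing the same to "psetkviojfv": "psetkviojfvly".

psetkviojfvly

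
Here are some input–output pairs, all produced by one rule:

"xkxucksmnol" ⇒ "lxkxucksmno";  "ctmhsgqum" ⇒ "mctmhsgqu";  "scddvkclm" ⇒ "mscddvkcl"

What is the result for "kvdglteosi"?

Rule — move the last character to the front.
"kvdglteosi" → "ikvdglteos".

ikvdglteos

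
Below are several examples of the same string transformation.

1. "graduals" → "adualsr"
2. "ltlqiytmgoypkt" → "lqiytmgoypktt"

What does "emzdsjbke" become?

In each case the input is transformed by: delete the first character, then move the first character to the end.
"emzdsjbke" → "mzdsjbke" → "zdsjbkem".

zdsjbkem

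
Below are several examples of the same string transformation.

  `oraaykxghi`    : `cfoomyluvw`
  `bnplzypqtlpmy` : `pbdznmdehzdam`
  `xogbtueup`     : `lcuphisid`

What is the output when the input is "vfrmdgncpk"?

Looking at the pairs, the operation is to shift every letter 12 places backward in the alphabet (wrapping around).
Doing the same to "vfrmdgncpk": "jtfarubqdy".

jtfarubqdy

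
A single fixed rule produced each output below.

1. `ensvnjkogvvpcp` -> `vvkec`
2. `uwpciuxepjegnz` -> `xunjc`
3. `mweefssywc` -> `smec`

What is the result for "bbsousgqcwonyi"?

Each output is the input with this applied: keep one character in every 3, starting at position 1 (positions 1st, 4th, 7th, ...), then sort the characters into reverse alphabetical order.
So "bbsousgqcwonyi" becomes "ywogb".

ywogb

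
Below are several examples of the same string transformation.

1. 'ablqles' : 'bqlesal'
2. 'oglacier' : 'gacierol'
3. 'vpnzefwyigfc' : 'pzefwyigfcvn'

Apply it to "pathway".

Each output is the input with this applied: move the first 2 characters to the end (rotate left by 2), then swap the first and last characters.
Applying both steps to "pathway": "thwaypa", then "ahwaypt".

ahwaypt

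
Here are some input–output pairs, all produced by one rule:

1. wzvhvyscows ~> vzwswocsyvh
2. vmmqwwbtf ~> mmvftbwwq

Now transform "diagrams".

Rule — reverse the string, then move the last 3 characters to the front (rotate right by 3).
On "diagrams": the first step gives "smargaid", and the second then gives "aidsmarg".
(Check on "wzvhvyscows": → "swocsyvhvzw" → "vzwswocsyvh" ✓)

aidsmarg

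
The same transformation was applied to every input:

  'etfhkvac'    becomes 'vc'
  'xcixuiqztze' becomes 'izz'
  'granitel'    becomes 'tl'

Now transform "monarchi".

Looking at the pairs, the operation is to keep every other character starting from the second (positions 2nd, 4th, 6th, ...), then delete the first 2 characters.
Working it through for "monarchi": intermediate "oaci", final "ci".
(Check on "etfhkvac": → "thvc" → "vc" ✓)

ci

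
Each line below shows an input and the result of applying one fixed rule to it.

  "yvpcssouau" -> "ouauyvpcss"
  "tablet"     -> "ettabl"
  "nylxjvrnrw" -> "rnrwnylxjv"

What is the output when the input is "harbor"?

orharb

Each output is the input with this applied: swap the front and back halves of the string, then move the first character to the end.
Applying both steps to "harbor": "borhar", then "orharb".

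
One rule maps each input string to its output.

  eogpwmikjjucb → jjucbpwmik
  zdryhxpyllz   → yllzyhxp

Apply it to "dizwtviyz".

iyzwtv

Rule — delete the first 3 characters, then swap the front and back halves of the string.
Starting from "dizwtviyz": after the first operation, "wtviyz"; after the second, "iyzwtv".
(Check on "zdryhxpyllz": → "yhxpyllz" → "yllzyhxp" ✓)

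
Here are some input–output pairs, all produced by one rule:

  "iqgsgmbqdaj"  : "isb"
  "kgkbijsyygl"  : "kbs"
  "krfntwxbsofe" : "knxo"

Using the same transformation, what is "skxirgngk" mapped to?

sin

The pattern: delete the last 2 characters, then keep one character in every 3, starting at position 1 (positions 1st, 4th, 7th, ...).
Working it through for "skxirgngk": intermediate "skxirgn", final "sin".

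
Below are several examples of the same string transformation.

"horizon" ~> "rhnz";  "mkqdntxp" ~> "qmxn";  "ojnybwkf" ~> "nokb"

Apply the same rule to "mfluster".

lmes

The transformation: keep every other character starting from the first (positions 1st, 3rd, 5th, ...), then swap each adjacent pair of characters (1↔2, 3↔4, ...).
For "mfluster" the result is "lmes".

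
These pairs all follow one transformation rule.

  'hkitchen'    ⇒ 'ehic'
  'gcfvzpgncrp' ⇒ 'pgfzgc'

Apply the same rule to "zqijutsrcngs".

What's happening: keep every other character starting from the first (positions 1st, 3rd, 5th, ...), then move the last character to the front.
For "zqijutsrcngs", step one produces "ziuscg"; step two turns that into "gziusc".
(Check on "gcfvzpgncrp": → "gfzgcp" → "pgfzgc" ✓)

gziusc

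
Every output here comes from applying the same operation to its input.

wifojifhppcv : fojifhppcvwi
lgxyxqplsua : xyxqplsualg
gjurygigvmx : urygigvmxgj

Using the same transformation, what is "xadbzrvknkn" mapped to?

Each output is the input with this applied: move the first 2 characters to the end (rotate left by 2).
Applying that to "xadbzrvknkn" gives "dbzrvknknxa".

dbzrvknknxa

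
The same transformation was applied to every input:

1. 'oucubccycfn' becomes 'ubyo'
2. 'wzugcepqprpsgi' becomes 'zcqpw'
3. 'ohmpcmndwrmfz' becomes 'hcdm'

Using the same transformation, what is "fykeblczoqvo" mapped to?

ybzv

The rule is to swap the first and last characters, then keep one character in every 3, starting at position 2 (positions 2nd, 5th, 8th, ...).
Applying both steps to "fykeblczoqvo": "oykeblczoqvf", then "ybzv".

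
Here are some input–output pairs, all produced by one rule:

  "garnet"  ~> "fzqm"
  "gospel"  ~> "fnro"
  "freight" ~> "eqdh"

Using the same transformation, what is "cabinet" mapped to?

The transformation: shift every letter 1 place backward in the alphabet (wrapping around), then keep only the first 4 characters.
For "cabinet", step one produces "bzahmds"; step two turns that into "bzah".

bzah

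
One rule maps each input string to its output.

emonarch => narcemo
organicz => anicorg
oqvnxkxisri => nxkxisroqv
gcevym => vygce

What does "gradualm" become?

dualgra

In each case the input is transformed by: delete the last character, then move the first 3 characters to the end (rotate left by 3).
On "gradualm": the first step gives "gradual", and the second then gives "dualgra".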